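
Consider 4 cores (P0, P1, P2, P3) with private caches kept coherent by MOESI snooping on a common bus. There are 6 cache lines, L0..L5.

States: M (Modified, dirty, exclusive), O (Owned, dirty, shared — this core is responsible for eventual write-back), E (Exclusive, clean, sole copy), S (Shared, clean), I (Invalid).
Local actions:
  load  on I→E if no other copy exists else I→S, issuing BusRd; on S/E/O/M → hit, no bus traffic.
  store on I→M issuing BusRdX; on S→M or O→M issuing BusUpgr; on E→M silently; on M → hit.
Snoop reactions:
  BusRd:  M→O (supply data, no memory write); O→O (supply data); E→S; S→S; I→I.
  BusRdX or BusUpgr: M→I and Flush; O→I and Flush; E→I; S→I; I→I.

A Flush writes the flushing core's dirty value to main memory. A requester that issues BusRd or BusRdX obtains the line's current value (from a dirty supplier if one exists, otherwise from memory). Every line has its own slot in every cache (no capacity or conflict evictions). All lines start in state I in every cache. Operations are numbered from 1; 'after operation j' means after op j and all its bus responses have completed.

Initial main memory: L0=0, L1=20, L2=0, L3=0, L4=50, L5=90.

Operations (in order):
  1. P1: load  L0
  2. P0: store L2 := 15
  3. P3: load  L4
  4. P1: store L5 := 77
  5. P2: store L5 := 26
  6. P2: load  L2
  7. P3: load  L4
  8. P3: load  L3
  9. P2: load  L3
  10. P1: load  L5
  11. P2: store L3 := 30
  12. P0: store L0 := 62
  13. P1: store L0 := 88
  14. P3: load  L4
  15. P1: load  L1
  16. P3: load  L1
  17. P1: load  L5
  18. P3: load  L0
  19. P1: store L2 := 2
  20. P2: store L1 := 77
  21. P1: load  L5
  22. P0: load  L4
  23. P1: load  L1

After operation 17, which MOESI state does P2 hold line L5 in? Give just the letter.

step 1: P1: load  L0  ⟶  IEII  (L0)  txn=BusRd  M[L0]=0
step 2: P0: store L2 := 15  ⟶  MIII  (L2)  txn=BusRdX  M[L2]=0
step 3: P3: load  L4  ⟶  IIIE  (L4)  txn=BusRd  M[L4]=50
step 4: P1: store L5 := 77  ⟶  IMII  (L5)  txn=BusRdX  M[L5]=90
step 5: P2: store L5 := 26  ⟶  IIMI  (L5)  txn=BusRdX+Flush  M[L5]=77
step 6: P2: load  L2  ⟶  OISI  (L2)  txn=BusRd  M[L2]=0
step 7: P3: load  L4  ⟶  IIIE  (L4)  txn=∅  M[L4]=50
step 8: P3: load  L3  ⟶  IIIE  (L3)  txn=BusRd  M[L3]=0
step 9: P2: load  L3  ⟶  IISS  (L3)  txn=BusRd  M[L3]=0
step 10: P1: load  L5  ⟶  ISOI  (L5)  txn=BusRd  M[L5]=77
step 11: P2: store L3 := 30  ⟶  IIMI  (L3)  txn=BusUpgr  M[L3]=0
step 12: P0: store L0 := 62  ⟶  MIII  (L0)  txn=BusRdX  M[L0]=0
step 13: P1: store L0 := 88  ⟶  IMII  (L0)  txn=BusRdX+Flush  M[L0]=62
step 14: P3: load  L4  ⟶  IIIE  (L4)  txn=∅  M[L4]=50
step 15: P1: load  L1  ⟶  IEII  (L1)  txn=BusRd  M[L1]=20
step 16: P3: load  L1  ⟶  ISIS  (L1)  txn=BusRd  M[L1]=20
step 17: P1: load  L5  ⟶  ISOI  (L5)  txn=∅  M[L5]=77
step 18: P3: load  L0  ⟶  IOIS  (L0)  txn=BusRd  M[L0]=62
step 19: P1: store L2 := 2  ⟶  IMII  (L2)  txn=BusRdX+Flush  M[L2]=15
step 20: P2: store L1 := 77  ⟶  IIMI  (L1)  txn=BusRdX  M[L1]=20
step 21: P1: load  L5  ⟶  ISOI  (L5)  txn=∅  M[L5]=77
step 22: P0: load  L4  ⟶  SIIS  (L4)  txn=BusRd  M[L4]=50
step 23: P1: load  L1  ⟶  ISOI  (L1)  txn=BusRd  M[L1]=20

state = O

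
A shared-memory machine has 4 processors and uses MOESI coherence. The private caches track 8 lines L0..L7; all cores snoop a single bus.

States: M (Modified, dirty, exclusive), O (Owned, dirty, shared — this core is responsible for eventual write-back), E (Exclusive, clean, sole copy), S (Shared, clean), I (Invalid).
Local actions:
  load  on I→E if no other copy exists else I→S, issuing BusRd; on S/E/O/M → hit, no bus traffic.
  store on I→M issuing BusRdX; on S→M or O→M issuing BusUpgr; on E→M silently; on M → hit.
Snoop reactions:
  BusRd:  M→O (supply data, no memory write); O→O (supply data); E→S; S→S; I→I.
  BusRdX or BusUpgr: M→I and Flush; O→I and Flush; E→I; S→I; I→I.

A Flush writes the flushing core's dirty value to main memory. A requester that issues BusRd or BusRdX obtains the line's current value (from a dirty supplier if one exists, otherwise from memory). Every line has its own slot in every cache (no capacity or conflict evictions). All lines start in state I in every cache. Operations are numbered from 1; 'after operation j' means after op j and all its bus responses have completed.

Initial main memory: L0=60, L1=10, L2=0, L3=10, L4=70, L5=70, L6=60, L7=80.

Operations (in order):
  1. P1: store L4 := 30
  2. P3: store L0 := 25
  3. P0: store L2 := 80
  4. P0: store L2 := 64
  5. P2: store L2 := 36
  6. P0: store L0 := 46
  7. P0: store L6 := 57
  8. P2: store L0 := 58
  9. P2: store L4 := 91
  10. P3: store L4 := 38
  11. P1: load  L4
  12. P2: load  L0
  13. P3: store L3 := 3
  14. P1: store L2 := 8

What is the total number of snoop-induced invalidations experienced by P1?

1. P1: store L4 := 30  bus=[BusRdX]  L4: P0=I P1=M P2=I P3=I  mem[L4]=70
2. P3: store L0 := 25  bus=[BusRdX]  L0: P0=I P1=I P2=I P3=M  mem[L0]=60
3. P0: store L2 := 80  bus=[BusRdX]  L2: P0=M P1=I P2=I P3=I  mem[L2]=0
4. P0: store L2 := 64  bus=[-]  L2: P0=M P1=I P2=I P3=I  mem[L2]=0
5. P2: store L2 := 36  bus=[BusRdX,Flush]  L2: P0=I P1=I P2=M P3=I  mem[L2]=64
6. P0: store L0 := 46  bus=[BusRdX,Flush]  L0: P0=M P1=I P2=I P3=I  mem[L0]=25
7. P0: store L6 := 57  bus=[BusRdX]  L6: P0=M P1=I P2=I P3=I  mem[L6]=60
8. P2: store L0 := 58  bus=[BusRdX,Flush]  L0: P0=I P1=I P2=M P3=I  mem[L0]=46
9. P2: store L4 := 91  bus=[BusRdX,Flush]  L4: P0=I P1=I P2=M P3=I  mem[L4]=30
10. P3: store L4 := 38  bus=[BusRdX,Flush]  L4: P0=I P1=I P2=I P3=M  mem[L4]=91
11. P1: load  L4  bus=[BusRd]  L4: P0=I P1=S P2=I P3=O  mem[L4]=91
12. P2: load  L0  bus=[-]  L0: P0=I P1=I P2=M P3=I  mem[L0]=46
13. P3: store L3 := 3  bus=[BusRdX]  L3: P0=I P1=I P2=I P3=M  mem[L3]=10
14. P1: store L2 := 8  bus=[BusRdX,Flush]  L2: P0=I P1=M P2=I P3=I  mem[L2]=36

invalidations = 1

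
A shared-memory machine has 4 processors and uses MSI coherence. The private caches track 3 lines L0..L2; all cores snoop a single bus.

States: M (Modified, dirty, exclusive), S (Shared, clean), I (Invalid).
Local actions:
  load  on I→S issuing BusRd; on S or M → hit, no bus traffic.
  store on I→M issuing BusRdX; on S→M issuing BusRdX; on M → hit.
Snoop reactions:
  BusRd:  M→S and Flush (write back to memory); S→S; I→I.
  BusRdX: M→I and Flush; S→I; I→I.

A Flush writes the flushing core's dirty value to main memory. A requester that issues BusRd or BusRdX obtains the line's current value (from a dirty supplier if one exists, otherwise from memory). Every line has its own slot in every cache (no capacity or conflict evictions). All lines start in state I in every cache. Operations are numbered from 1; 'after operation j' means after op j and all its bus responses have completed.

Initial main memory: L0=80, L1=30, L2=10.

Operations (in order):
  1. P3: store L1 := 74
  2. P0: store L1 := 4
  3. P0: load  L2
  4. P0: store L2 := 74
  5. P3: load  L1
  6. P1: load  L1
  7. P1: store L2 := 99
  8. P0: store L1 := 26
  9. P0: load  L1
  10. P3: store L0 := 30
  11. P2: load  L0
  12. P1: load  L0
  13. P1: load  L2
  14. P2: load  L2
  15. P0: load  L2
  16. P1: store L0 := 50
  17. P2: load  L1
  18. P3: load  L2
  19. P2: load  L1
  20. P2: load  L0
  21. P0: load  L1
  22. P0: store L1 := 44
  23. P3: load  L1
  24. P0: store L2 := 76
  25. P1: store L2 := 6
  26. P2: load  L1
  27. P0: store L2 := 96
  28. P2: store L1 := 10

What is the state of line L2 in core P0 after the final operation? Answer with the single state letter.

state = M

1. P3: store L1 := 74  bus=[BusRdX]  L1: P0=I P1=I P2=I P3=M  mem[L1]=30
2. P0: store L1 := 4  bus=[BusRdX,Flush]  L1: P0=M P1=I P2=I P3=I  mem[L1]=74
3. P0: load  L2  bus=[BusRd]  L2: P0=S P1=I P2=I P3=I  mem[L2]=10
4. P0: store L2 := 74  bus=[BusRdX]  L2: P0=M P1=I P2=I P3=I  mem[L2]=10
5. P3: load  L1  bus=[BusRd,Flush]  L1: P0=S P1=I P2=I P3=S  mem[L1]=4
6. P1: load  L1  bus=[BusRd]  L1: P0=S P1=S P2=I P3=S  mem[L1]=4
7. P1: store L2 := 99  bus=[BusRdX,Flush]  L2: P0=I P1=M P2=I P3=I  mem[L2]=74
8. P0: store L1 := 26  bus=[BusRdX]  L1: P0=M P1=I P2=I P3=I  mem[L1]=4
9. P0: load  L1  bus=[-]  L1: P0=M P1=I P2=I P3=I  mem[L1]=4
10. P3: store L0 := 30  bus=[BusRdX]  L0: P0=I P1=I P2=I P3=M  mem[L0]=80
11. P2: load  L0  bus=[BusRd,Flush]  L0: P0=I P1=I P2=S P3=S  mem[L0]=30
12. P1: load  L0  bus=[BusRd]  L0: P0=I P1=S P2=S P3=S  mem[L0]=30
13. P1: load  L2  bus=[-]  L2: P0=I P1=M P2=I P3=I  mem[L2]=74
14. P2: load  L2  bus=[BusRd,Flush]  L2: P0=I P1=S P2=S P3=I  mem[L2]=99
15. P0: load  L2  bus=[BusRd]  L2: P0=S P1=S P2=S P3=I  mem[L2]=99
16. P1: store L0 := 50  bus=[BusRdX]  L0: P0=I P1=M P2=I P3=I  mem[L0]=30
17. P2: load  L1  bus=[BusRd,Flush]  L1: P0=S P1=I P2=S P3=I  mem[L1]=26
18. P3: load  L2  bus=[BusRd]  L2: P0=S P1=S P2=S P3=S  mem[L2]=99
19. P2: load  L1  bus=[-]  L1: P0=S P1=I P2=S P3=I  mem[L1]=26
20. P2: load  L0  bus=[BusRd,Flush]  L0: P0=I P1=S P2=S P3=I  mem[L0]=50
21. P0: load  L1  bus=[-]  L1: P0=S P1=I P2=S P3=I  mem[L1]=26
22. P0: store L1 := 44  bus=[BusRdX]  L1: P0=M P1=I P2=I P3=I  mem[L1]=26
23. P3: load  L1  bus=[BusRd,Flush]  L1: P0=S P1=I P2=I P3=S  mem[L1]=44
24. P0: store L2 := 76  bus=[BusRdX]  L2: P0=M P1=I P2=I P3=I  mem[L2]=99
25. P1: store L2 := 6  bus=[BusRdX,Flush]  L2: P0=I P1=M P2=I P3=I  mem[L2]=76
26. P2: load  L1  bus=[BusRd]  L1: P0=S P1=I P2=S P3=S  mem[L1]=44
27. P0: store L2 := 96  bus=[BusRdX,Flush]  L2: P0=M P1=I P2=I P3=I  mem[L2]=6
28. P2: store L1 := 10  bus=[BusRdX]  L1: P0=I P1=I P2=M P3=I  mem[L1]=44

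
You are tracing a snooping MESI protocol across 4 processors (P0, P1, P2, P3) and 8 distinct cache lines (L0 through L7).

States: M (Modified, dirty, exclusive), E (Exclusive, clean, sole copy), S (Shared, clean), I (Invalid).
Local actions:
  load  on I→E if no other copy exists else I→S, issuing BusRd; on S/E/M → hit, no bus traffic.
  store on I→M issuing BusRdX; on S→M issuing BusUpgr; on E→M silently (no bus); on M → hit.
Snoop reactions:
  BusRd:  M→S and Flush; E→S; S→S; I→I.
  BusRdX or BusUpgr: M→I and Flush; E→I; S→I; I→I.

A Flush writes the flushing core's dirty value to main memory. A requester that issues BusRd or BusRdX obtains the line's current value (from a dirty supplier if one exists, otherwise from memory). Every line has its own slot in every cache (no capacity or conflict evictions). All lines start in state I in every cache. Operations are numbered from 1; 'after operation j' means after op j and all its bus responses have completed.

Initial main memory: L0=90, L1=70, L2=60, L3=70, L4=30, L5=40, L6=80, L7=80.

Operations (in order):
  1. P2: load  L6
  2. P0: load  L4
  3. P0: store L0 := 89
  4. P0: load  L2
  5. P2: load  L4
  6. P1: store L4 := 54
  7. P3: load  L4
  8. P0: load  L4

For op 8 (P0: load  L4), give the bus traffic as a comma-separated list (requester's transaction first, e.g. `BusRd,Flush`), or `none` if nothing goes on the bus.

1. P2: load  L6  bus=[BusRd]  L6: P0=I P1=I P2=E P3=I  mem[L6]=80
2. P0: load  L4  bus=[BusRd]  L4: P0=E P1=I P2=I P3=I  mem[L4]=30
3. P0: store L0 := 89  bus=[BusRdX]  L0: P0=M P1=I P2=I P3=I  mem[L0]=90
4. P0: load  L2  bus=[BusRd]  L2: P0=E P1=I P2=I P3=I  mem[L2]=60
5. P2: load  L4  bus=[BusRd]  L4: P0=S P1=I P2=S P3=I  mem[L4]=30
6. P1: store L4 := 54  bus=[BusRdX]  L4: P0=I P1=M P2=I P3=I  mem[L4]=30
7. P3: load  L4  bus=[BusRd,Flush]  L4: P0=I P1=S P2=I P3=S  mem[L4]=54
8. P0: load  L4  bus=[BusRd]  L4: P0=S P1=S P2=I P3=S  mem[L4]=54

bus = BusRd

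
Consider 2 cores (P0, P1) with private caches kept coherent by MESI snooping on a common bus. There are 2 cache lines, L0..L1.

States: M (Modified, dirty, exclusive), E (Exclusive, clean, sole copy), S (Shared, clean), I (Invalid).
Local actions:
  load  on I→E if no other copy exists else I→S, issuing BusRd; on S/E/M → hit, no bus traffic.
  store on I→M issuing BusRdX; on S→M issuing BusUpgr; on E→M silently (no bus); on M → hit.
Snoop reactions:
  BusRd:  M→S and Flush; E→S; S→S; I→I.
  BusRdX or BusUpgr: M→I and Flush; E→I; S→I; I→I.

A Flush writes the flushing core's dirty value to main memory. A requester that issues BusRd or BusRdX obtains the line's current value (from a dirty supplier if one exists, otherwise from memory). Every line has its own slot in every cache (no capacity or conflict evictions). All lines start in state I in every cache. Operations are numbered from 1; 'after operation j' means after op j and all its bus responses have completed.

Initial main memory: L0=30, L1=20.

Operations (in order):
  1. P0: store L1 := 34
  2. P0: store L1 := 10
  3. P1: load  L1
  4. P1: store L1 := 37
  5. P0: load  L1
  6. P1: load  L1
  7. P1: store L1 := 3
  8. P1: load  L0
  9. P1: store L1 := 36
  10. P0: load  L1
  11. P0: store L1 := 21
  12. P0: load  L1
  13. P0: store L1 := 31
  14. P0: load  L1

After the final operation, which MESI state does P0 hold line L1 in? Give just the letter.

step 1: P0: store L1 := 34  ⟶  MI  (L1)  txn=BusRdX  M[L1]=20
step 2: P0: store L1 := 10  ⟶  MI  (L1)  txn=∅  M[L1]=20
step 3: P1: load  L1  ⟶  SS  (L1)  txn=BusRd+Flush  M[L1]=10
step 4: P1: store L1 := 37  ⟶  IM  (L1)  txn=BusUpgr  M[L1]=10
step 5: P0: load  L1  ⟶  SS  (L1)  txn=BusRd+Flush  M[L1]=37
step 6: P1: load  L1  ⟶  SS  (L1)  txn=∅  M[L1]=37
step 7: P1: store L1 := 3  ⟶  IM  (L1)  txn=BusUpgr  M[L1]=37
step 8: P1: load  L0  ⟶  IE  (L0)  txn=BusRd  M[L0]=30
step 9: P1: store L1 := 36  ⟶  IM  (L1)  txn=∅  M[L1]=37
step 10: P0: load  L1  ⟶  SS  (L1)  txn=BusRd+Flush  M[L1]=36
step 11: P0: store L1 := 21  ⟶  MI  (L1)  txn=BusUpgr  M[L1]=36
step 12: P0: load  L1  ⟶  MI  (L1)  txn=∅  M[L1]=36
step 13: P0: store L1 := 31  ⟶  MI  (L1)  txn=∅  M[L1]=36
step 14: P0: load  L1  ⟶  MI  (L1)  txn=∅  M[L1]=36

state = M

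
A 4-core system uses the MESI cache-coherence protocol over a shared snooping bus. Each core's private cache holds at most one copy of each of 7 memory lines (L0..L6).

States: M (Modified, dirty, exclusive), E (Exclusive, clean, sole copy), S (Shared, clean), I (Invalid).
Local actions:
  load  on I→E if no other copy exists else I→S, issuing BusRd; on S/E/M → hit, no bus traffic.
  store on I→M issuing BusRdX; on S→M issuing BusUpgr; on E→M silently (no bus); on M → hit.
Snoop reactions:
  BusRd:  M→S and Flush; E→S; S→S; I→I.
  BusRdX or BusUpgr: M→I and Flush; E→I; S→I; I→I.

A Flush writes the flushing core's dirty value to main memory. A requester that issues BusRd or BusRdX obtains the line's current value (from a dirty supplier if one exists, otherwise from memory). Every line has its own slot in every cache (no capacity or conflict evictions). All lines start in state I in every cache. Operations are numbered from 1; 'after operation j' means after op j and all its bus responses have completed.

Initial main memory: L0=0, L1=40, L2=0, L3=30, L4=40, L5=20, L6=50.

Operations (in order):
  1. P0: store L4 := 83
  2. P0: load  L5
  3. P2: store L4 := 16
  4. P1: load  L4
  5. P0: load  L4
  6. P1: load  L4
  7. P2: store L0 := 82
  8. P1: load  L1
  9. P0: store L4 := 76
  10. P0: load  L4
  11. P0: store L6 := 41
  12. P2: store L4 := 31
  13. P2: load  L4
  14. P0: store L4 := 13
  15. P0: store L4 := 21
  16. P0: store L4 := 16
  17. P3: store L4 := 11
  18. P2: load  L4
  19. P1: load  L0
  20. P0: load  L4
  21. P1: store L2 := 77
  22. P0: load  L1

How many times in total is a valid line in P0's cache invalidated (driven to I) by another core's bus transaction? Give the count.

invalidations = 3

step 1: P0: store L4 := 83  ⟶  MIII  (L4)  txn=BusRdX  M[L4]=40
step 2: P0: load  L5  ⟶  EIII  (L5)  txn=BusRd  M[L5]=20
step 3: P2: store L4 := 16  ⟶  IIMI  (L4)  txn=BusRdX+Flush  M[L4]=83
step 4: P1: load  L4  ⟶  ISSI  (L4)  txn=BusRd+Flush  M[L4]=16
step 5: P0: load  L4  ⟶  SSSI  (L4)  txn=BusRd  M[L4]=16
step 6: P1: load  L4  ⟶  SSSI  (L4)  txn=∅  M[L4]=16
step 7: P2: store L0 := 82  ⟶  IIMI  (L0)  txn=BusRdX  M[L0]=0
step 8: P1: load  L1  ⟶  IEII  (L1)  txn=BusRd  M[L1]=40
step 9: P0: store L4 := 76  ⟶  MIII  (L4)  txn=BusUpgr  M[L4]=16
step 10: P0: load  L4  ⟶  MIII  (L4)  txn=∅  M[L4]=16
step 11: P0: store L6 := 41  ⟶  MIII  (L6)  txn=BusRdX  M[L6]=50
step 12: P2: store L4 := 31  ⟶  IIMI  (L4)  txn=BusRdX+Flush  M[L4]=76
step 13: P2: load  L4  ⟶  IIMI  (L4)  txn=∅  M[L4]=76
step 14: P0: store L4 := 13  ⟶  MIII  (L4)  txn=BusRdX+Flush  M[L4]=31
step 15: P0: store L4 := 21  ⟶  MIII  (L4)  txn=∅  M[L4]=31
step 16: P0: store L4 := 16  ⟶  MIII  (L4)  txn=∅  M[L4]=31
step 17: P3: store L4 := 11  ⟶  IIIM  (L4)  txn=BusRdX+Flush  M[L4]=16
step 18: P2: load  L4  ⟶  IISS  (L4)  txn=BusRd+Flush  M[L4]=11
step 19: P1: load  L0  ⟶  ISSI  (L0)  txn=BusRd+Flush  M[L0]=82
step 20: P0: load  L4  ⟶  SISS  (L4)  txn=BusRd  M[L4]=11
step 21: P1: store L2 := 77  ⟶  IMII  (L2)  txn=BusRdX  M[L2]=0
step 22: P0: load  L1  ⟶  SSII  (L1)  txn=BusRd  M[L1]=40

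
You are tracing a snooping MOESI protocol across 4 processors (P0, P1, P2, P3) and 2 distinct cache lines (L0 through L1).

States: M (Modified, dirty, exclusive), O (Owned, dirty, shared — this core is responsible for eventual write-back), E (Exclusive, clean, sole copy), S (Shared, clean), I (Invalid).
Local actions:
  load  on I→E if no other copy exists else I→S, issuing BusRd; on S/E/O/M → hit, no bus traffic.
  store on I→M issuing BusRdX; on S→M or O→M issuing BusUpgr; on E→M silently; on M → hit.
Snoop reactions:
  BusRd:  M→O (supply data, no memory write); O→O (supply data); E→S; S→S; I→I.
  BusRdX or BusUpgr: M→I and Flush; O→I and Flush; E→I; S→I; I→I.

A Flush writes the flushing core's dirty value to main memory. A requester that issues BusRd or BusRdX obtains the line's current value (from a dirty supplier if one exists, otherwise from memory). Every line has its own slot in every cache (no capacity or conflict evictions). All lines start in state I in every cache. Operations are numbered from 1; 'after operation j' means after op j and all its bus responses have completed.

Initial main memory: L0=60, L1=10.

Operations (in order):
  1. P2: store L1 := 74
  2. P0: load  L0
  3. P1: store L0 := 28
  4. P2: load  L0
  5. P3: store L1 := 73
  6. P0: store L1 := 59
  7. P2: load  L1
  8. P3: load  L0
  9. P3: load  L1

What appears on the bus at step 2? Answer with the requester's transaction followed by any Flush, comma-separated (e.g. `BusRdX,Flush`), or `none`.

bus = BusRd

[1] P2: store L1 := 74 | P0:I, P1:I, P2:M(74), P3:I | bus: BusRdX
[2] P0: load  L0 | P0:E(60), P1:I, P2:I, P3:I | bus: BusRd
[3] P1: store L0 := 28 | P0:I, P1:M(28), P2:I, P3:I | bus: BusRdX
[4] P2: load  L0 | P0:I, P1:O(28), P2:S(28), P3:I | bus: BusRd
[5] P3: store L1 := 73 | P0:I, P1:I, P2:I, P3:M(73) | bus: BusRdX,Flush
[6] P0: store L1 := 59 | P0:M(59), P1:I, P2:I, P3:I | bus: BusRdX,Flush
[7] P2: load  L1 | P0:O(59), P1:I, P2:S(59), P3:I | bus: BusRd
[8] P3: load  L0 | P0:I, P1:O(28), P2:S(28), P3:S(28) | bus: BusRd
[9] P3: load  L1 | P0:O(59), P1:I, P2:S(59), P3:S(59) | bus: BusRd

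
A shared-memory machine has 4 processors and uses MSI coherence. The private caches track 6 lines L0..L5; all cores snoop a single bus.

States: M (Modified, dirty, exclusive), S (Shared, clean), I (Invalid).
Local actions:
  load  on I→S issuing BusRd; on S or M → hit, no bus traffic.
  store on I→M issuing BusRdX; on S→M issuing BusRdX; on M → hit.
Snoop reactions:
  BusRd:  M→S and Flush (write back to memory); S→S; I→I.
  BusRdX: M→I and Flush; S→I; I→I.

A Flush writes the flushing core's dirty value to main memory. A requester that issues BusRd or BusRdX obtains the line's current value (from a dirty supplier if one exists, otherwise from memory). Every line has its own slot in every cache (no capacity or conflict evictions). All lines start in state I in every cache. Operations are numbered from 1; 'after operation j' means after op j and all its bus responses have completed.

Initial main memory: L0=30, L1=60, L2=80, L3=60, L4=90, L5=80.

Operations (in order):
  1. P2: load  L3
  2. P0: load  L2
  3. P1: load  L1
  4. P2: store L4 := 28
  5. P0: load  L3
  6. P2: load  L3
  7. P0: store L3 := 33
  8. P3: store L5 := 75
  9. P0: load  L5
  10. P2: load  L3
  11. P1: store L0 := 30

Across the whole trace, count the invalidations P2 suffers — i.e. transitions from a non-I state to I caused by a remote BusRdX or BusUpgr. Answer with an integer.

[1] P2: load  L3 | P0:I, P1:I, P2:S(60), P3:I | bus: BusRd
[2] P0: load  L2 | P0:S(80), P1:I, P2:I, P3:I | bus: BusRd
[3] P1: load  L1 | P0:I, P1:S(60), P2:I, P3:I | bus: BusRd
[4] P2: store L4 := 28 | P0:I, P1:I, P2:M(28), P3:I | bus: BusRdX
[5] P0: load  L3 | P0:S(60), P1:I, P2:S(60), P3:I | bus: BusRd
[6] P2: load  L3 | P0:S(60), P1:I, P2:S(60), P3:I | bus: none
[7] P0: store L3 := 33 | P0:M(33), P1:I, P2:I, P3:I | bus: BusRdX
[8] P3: store L5 := 75 | P0:I, P1:I, P2:I, P3:M(75) | bus: BusRdX
[9] P0: load  L5 | P0:S(75), P1:I, P2:I, P3:S(75) | bus: BusRd,Flush
[10] P2: load  L3 | P0:S(33), P1:I, P2:S(33), P3:I | bus: BusRd,Flush
[11] P1: store L0 := 30 | P0:I, P1:M(30), P2:I, P3:I | bus: BusRdX

invalidations = 1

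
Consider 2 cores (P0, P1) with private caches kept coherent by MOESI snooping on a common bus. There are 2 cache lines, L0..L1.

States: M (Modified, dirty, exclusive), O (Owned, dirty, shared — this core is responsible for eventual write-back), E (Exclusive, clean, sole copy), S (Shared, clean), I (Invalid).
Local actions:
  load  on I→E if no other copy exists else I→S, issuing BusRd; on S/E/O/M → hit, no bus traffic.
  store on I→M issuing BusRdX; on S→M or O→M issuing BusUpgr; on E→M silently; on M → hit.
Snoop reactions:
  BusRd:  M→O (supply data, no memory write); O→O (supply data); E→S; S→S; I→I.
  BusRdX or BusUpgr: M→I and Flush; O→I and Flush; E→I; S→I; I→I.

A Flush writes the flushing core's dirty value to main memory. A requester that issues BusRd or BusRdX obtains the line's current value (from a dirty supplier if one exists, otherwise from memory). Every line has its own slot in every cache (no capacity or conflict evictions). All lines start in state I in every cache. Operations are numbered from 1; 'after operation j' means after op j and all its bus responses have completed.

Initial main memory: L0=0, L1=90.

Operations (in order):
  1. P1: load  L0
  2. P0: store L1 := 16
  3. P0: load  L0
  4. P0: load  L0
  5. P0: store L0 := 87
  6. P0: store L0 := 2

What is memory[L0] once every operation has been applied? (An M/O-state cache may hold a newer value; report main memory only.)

[1] P1: load  L0 | P0:I, P1:E(0) | bus: BusRd
[2] P0: store L1 := 16 | P0:M(16), P1:I | bus: BusRdX
[3] P0: load  L0 | P0:S(0), P1:S(0) | bus: BusRd
[4] P0: load  L0 | P0:S(0), P1:S(0) | bus: none
[5] P0: store L0 := 87 | P0:M(87), P1:I | bus: BusUpgr
[6] P0: store L0 := 2 | P0:M(2), P1:I | bus: none

memory[L0] = 0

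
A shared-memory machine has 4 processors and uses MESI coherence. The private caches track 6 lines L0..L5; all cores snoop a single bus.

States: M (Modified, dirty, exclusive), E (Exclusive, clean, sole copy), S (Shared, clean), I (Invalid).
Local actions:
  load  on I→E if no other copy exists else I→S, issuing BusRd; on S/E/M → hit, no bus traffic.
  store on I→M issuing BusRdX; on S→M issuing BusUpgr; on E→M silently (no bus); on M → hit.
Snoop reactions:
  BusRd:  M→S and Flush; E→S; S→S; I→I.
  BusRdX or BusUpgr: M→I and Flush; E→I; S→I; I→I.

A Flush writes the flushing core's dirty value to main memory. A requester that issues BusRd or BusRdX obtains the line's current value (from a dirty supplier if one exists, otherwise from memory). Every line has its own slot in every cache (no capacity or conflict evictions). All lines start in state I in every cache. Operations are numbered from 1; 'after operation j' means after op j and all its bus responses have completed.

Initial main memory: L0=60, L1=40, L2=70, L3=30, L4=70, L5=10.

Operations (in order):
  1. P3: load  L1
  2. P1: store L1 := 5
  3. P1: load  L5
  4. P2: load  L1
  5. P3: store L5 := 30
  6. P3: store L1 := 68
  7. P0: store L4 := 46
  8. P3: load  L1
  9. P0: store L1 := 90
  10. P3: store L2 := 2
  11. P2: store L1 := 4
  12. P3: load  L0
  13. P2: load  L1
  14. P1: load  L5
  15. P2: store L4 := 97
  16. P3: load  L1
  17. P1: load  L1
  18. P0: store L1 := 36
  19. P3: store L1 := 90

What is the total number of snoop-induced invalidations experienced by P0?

invalidations = 3

step 1: P3: load  L1  ⟶  IIIE  (L1)  txn=BusRd  M[L1]=40
step 2: P1: store L1 := 5  ⟶  IMII  (L1)  txn=BusRdX  M[L1]=40
step 3: P1: load  L5  ⟶  IEII  (L5)  txn=BusRd  M[L5]=10
step 4: P2: load  L1  ⟶  ISSI  (L1)  txn=BusRd+Flush  M[L1]=5
step 5: P3: store L5 := 30  ⟶  IIIM  (L5)  txn=BusRdX  M[L5]=10
step 6: P3: store L1 := 68  ⟶  IIIM  (L1)  txn=BusRdX  M[L1]=5
step 7: P0: store L4 := 46  ⟶  MIII  (L4)  txn=BusRdX  M[L4]=70
step 8: P3: load  L1  ⟶  IIIM  (L1)  txn=∅  M[L1]=5
step 9: P0: store L1 := 90  ⟶  MIII  (L1)  txn=BusRdX+Flush  M[L1]=68
step 10: P3: store L2 := 2  ⟶  IIIM  (L2)  txn=BusRdX  M[L2]=70
step 11: P2: store L1 := 4  ⟶  IIMI  (L1)  txn=BusRdX+Flush  M[L1]=90
step 12: P3: load  L0  ⟶  IIIE  (L0)  txn=BusRd  M[L0]=60
step 13: P2: load  L1  ⟶  IIMI  (L1)  txn=∅  M[L1]=90
step 14: P1: load  L5  ⟶  ISIS  (L5)  txn=BusRd+Flush  M[L5]=30
step 15: P2: store L4 := 97  ⟶  IIMI  (L4)  txn=BusRdX+Flush  M[L4]=46
step 16: P3: load  L1  ⟶  IISS  (L1)  txn=BusRd+Flush  M[L1]=4
step 17: P1: load  L1  ⟶  ISSS  (L1)  txn=BusRd  M[L1]=4
step 18: P0: store L1 := 36  ⟶  MIII  (L1)  txn=BusRdX  M[L1]=4
step 19: P3: store L1 := 90  ⟶  IIIM  (L1)  txn=BusRdX+Flush  M[L1]=36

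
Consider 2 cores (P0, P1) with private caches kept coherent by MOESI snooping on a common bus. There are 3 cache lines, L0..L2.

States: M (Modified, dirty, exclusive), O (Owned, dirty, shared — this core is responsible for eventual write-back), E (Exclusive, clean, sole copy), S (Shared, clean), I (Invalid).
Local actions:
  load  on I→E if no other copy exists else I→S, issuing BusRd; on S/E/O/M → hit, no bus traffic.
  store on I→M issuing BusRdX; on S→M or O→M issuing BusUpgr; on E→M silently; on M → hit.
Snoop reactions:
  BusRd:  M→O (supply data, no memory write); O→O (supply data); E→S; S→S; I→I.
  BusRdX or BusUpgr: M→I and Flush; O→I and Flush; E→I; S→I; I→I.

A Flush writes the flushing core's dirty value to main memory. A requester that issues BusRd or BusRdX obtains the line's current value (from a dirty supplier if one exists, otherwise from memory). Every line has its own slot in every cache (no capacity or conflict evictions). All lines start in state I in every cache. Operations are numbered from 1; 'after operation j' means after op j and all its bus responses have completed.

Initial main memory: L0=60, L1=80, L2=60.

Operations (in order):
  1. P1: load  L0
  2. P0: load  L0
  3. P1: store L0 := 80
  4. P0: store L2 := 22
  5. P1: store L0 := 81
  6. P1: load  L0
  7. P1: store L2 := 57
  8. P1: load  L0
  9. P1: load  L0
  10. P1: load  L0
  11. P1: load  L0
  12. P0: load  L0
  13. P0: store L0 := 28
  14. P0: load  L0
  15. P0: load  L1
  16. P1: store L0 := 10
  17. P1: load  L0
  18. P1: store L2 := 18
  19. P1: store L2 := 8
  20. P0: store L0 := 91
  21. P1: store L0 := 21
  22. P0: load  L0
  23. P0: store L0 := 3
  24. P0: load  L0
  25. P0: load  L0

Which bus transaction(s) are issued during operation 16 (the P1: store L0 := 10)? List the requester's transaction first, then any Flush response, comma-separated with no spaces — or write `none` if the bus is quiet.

  op1 P1: load  L0 → I/E on L0; bus BusRd; mem=60
  op2 P0: load  L0 → S/S on L0; bus BusRd; mem=60
  op3 P1: store L0 := 80 → I/M on L0; bus BusUpgr; mem=60
  op4 P0: store L2 := 22 → M/I on L2; bus BusRdX; mem=60
  op5 P1: store L0 := 81 → I/M on L0; bus (none); mem=60
  op6 P1: load  L0 → I/M on L0; bus (none); mem=60
  op7 P1: store L2 := 57 → I/M on L2; bus BusRdX Flush; mem=22
  op8 P1: load  L0 → I/M on L0; bus (none); mem=60
  op9 P1: load  L0 → I/M on L0; bus (none); mem=60
  op10 P1: load  L0 → I/M on L0; bus (none); mem=60
  op11 P1: load  L0 → I/M on L0; bus (none); mem=60
  op12 P0: load  L0 → S/O on L0; bus BusRd; mem=60
  op13 P0: store L0 := 28 → M/I on L0; bus BusUpgr Flush; mem=81
  op14 P0: load  L0 → M/I on L0; bus (none); mem=81
  op15 P0: load  L1 → E/I on L1; bus BusRd; mem=80
  op16 P1: store L0 := 10 → I/M on L0; bus BusRdX Flush; mem=28
  op17 P1: load  L0 → I/M on L0; bus (none); mem=28
  op18 P1: store L2 := 18 → I/M on L2; bus (none); mem=22
  op19 P1: store L2 := 8 → I/M on L2; bus (none); mem=22
  op20 P0: store L0 := 91 → M/I on L0; bus BusRdX Flush; mem=10
  op21 P1: store L0 := 21 → I/M on L0; bus BusRdX Flush; mem=91
  op22 P0: load  L0 → S/O on L0; bus BusRd; mem=91
  op23 P0: store L0 := 3 → M/I on L0; bus BusUpgr Flush; mem=21
  op24 P0: load  L0 → M/I on L0; bus (none); mem=21
  op25 P0: load  L0 → M/I on L0; bus (none); mem=21

bus = BusRdX,Flush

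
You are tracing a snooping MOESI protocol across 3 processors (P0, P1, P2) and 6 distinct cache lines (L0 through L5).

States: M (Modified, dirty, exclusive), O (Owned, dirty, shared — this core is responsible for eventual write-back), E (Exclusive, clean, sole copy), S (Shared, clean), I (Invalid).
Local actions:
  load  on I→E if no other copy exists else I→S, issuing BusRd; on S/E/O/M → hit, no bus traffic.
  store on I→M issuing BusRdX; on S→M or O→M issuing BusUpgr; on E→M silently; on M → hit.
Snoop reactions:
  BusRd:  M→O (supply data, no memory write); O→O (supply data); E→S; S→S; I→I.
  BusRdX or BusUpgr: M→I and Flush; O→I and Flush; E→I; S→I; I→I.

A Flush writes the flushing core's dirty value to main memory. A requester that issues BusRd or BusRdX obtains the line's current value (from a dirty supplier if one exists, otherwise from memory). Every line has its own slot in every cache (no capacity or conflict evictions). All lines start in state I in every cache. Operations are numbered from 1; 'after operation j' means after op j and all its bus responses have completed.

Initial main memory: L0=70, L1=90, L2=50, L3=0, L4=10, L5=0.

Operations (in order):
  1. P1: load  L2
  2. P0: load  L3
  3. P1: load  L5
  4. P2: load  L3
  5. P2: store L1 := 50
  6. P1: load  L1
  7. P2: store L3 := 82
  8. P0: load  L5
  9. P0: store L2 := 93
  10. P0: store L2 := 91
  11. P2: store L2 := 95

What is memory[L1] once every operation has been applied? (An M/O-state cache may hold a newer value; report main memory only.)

1. P1: load  L2  bus=[BusRd]  L2: P0=I P1=E P2=I  mem[L2]=50
2. P0: load  L3  bus=[BusRd]  L3: P0=E P1=I P2=I  mem[L3]=0
3. P1: load  L5  bus=[BusRd]  L5: P0=I P1=E P2=I  mem[L5]=0
4. P2: load  L3  bus=[BusRd]  L3: P0=S P1=I P2=S  mem[L3]=0
5. P2: store L1 := 50  bus=[BusRdX]  L1: P0=I P1=I P2=M  mem[L1]=90
6. P1: load  L1  bus=[BusRd]  L1: P0=I P1=S P2=O  mem[L1]=90
7. P2: store L3 := 82  bus=[BusUpgr]  L3: P0=I P1=I P2=M  mem[L3]=0
8. P0: load  L5  bus=[BusRd]  L5: P0=S P1=S P2=I  mem[L5]=0
9. P0: store L2 := 93  bus=[BusRdX]  L2: P0=M P1=I P2=I  mem[L2]=50
10. P0: store L2 := 91  bus=[-]  L2: P0=M P1=I P2=I  mem[L2]=50
11. P2: store L2 := 95  bus=[BusRdX,Flush]  L2: P0=I P1=I P2=M  mem[L2]=91

memory[L1] = 90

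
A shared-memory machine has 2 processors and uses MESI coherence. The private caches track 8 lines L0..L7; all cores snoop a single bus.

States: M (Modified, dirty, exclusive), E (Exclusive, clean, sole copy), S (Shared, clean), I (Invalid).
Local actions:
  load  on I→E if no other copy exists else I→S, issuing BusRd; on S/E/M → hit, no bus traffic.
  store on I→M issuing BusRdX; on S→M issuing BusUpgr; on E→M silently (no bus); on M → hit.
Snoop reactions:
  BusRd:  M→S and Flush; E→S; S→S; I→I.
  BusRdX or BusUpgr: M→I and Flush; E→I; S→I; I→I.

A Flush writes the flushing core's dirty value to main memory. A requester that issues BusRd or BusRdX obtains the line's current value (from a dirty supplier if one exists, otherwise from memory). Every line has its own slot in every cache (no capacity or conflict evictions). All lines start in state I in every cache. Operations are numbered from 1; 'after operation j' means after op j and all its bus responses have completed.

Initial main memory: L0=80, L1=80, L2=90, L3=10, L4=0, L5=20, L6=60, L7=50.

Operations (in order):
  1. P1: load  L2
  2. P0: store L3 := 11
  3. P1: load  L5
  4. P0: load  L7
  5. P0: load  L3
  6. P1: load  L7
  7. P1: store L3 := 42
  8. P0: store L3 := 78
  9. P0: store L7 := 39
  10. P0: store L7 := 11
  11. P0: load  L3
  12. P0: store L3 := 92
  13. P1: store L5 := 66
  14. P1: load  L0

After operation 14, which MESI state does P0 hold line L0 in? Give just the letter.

[1] P1: load  L2 | P0:I, P1:E(90) | bus: BusRd
[2] P0: store L3 := 11 | P0:M(11), P1:I | bus: BusRdX
[3] P1: load  L5 | P0:I, P1:E(20) | bus: BusRd
[4] P0: load  L7 | P0:E(50), P1:I | bus: BusRd
[5] P0: load  L3 | P0:M(11), P1:I | bus: none
[6] P1: load  L7 | P0:S(50), P1:S(50) | bus: BusRd
[7] P1: store L3 := 42 | P0:I, P1:M(42) | bus: BusRdX,Flush
[8] P0: store L3 := 78 | P0:M(78), P1:I | bus: BusRdX,Flush
[9] P0: store L7 := 39 | P0:M(39), P1:I | bus: BusUpgr
[10] P0: store L7 := 11 | P0:M(11), P1:I | bus: none
[11] P0: load  L3 | P0:M(78), P1:I | bus: none
[12] P0: store L3 := 92 | P0:M(92), P1:I | bus: none
[13] P1: store L5 := 66 | P0:I, P1:M(66) | bus: none
[14] P1: load  L0 | P0:I, P1:E(80) | bus: BusRd

state = I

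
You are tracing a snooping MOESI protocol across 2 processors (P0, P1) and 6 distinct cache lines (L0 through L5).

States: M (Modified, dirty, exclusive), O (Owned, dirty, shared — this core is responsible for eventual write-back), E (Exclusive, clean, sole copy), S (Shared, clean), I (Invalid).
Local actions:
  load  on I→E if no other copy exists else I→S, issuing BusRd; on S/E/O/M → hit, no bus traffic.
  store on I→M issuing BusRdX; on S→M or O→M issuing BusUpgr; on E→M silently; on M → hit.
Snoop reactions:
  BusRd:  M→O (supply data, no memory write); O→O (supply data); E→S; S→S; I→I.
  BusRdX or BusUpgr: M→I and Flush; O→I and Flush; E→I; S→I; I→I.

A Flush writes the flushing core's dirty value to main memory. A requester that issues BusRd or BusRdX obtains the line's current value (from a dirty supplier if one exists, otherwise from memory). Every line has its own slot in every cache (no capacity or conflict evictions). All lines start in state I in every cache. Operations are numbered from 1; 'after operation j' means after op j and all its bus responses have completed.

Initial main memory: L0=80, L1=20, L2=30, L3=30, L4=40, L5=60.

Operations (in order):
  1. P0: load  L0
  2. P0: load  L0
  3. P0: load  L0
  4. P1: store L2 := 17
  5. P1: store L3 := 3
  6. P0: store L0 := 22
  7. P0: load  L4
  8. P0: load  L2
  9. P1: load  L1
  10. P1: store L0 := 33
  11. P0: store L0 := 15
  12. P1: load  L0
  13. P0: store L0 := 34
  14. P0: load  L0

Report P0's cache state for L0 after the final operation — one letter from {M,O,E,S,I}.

state = M

1. P0: load  L0  bus=[BusRd]  L0: P0=E P1=I  mem[L0]=80
2. P0: load  L0  bus=[-]  L0: P0=E P1=I  mem[L0]=80
3. P0: load  L0  bus=[-]  L0: P0=E P1=I  mem[L0]=80
4. P1: store L2 := 17  bus=[BusRdX]  L2: P0=I P1=M  mem[L2]=30
5. P1: store L3 := 3  bus=[BusRdX]  L3: P0=I P1=M  mem[L3]=30
6. P0: store L0 := 22  bus=[-]  L0: P0=M P1=I  mem[L0]=80
7. P0: load  L4  bus=[BusRd]  L4: P0=E P1=I  mem[L4]=40
8. P0: load  L2  bus=[BusRd]  L2: P0=S P1=O  mem[L2]=30
9. P1: load  L1  bus=[BusRd]  L1: P0=I P1=E  mem[L1]=20
10. P1: store L0 := 33  bus=[BusRdX,Flush]  L0: P0=I P1=M  mem[L0]=22
11. P0: store L0 := 15  bus=[BusRdX,Flush]  L0: P0=M P1=I  mem[L0]=33
12. P1: load  L0  bus=[BusRd]  L0: P0=O P1=S  mem[L0]=33
13. P0: store L0 := 34  bus=[BusUpgr]  L0: P0=M P1=I  mem[L0]=33
14. P0: load  L0  bus=[-]  L0: P0=M P1=I  mem[L0]=33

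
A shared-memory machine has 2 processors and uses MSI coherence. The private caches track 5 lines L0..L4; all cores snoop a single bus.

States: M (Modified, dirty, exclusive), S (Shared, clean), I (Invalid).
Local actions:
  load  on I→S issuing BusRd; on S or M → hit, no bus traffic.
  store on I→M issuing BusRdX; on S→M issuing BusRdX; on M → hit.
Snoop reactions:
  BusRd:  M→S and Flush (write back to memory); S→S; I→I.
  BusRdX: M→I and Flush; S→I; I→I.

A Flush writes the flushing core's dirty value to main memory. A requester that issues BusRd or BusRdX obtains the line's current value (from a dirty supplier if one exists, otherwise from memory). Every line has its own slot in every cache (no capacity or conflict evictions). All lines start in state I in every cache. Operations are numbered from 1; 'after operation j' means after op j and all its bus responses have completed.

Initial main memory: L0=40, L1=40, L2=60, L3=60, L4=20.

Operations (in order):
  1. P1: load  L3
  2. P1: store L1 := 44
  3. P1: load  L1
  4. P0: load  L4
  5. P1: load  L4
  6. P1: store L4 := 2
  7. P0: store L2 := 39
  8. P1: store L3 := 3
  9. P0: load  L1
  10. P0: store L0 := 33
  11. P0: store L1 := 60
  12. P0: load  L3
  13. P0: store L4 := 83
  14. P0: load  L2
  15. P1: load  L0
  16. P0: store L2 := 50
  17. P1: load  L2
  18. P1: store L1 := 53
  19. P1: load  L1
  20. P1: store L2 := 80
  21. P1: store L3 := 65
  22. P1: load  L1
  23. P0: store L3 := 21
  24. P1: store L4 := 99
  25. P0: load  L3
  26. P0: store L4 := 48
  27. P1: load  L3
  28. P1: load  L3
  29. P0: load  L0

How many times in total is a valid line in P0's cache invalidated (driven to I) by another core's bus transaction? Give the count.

invalidations = 5

  op1 P1: load  L3 → I/S on L3; bus BusRd; mem=60
  op2 P1: store L1 := 44 → I/M on L1; bus BusRdX; mem=40
  op3 P1: load  L1 → I/M on L1; bus (none); mem=40
  op4 P0: load  L4 → S/I on L4; bus BusRd; mem=20
  op5 P1: load  L4 → S/S on L4; bus BusRd; mem=20
  op6 P1: store L4 := 2 → I/M on L4; bus BusRdX; mem=20
  op7 P0: store L2 := 39 → M/I on L2; bus BusRdX; mem=60
  op8 P1: store L3 := 3 → I/M on L3; bus BusRdX; mem=60
  op9 P0: load  L1 → S/S on L1; bus BusRd Flush; mem=44
  op10 P0: store L0 := 33 → M/I on L0; bus BusRdX; mem=40
  op11 P0: store L1 := 60 → M/I on L1; bus BusRdX; mem=44
  op12 P0: load  L3 → S/S on L3; bus BusRd Flush; mem=3
  op13 P0: store L4 := 83 → M/I on L4; bus BusRdX Flush; mem=2
  op14 P0: load  L2 → M/I on L2; bus (none); mem=60
  op15 P1: load  L0 → S/S on L0; bus BusRd Flush; mem=33
  op16 P0: store L2 := 50 → M/I on L2; bus (none); mem=60
  op17 P1: load  L2 → S/S on L2; bus BusRd Flush; mem=50
  op18 P1: store L1 := 53 → I/M on L1; bus BusRdX Flush; mem=60
  op19 P1: load  L1 → I/M on L1; bus (none); mem=60
  op20 P1: store L2 := 80 → I/M on L2; bus BusRdX; mem=50
  op21 P1: store L3 := 65 → I/M on L3; bus BusRdX; mem=3
  op22 P1: load  L1 → I/M on L1; bus (none); mem=60
  op23 P0: store L3 := 21 → M/I on L3; bus BusRdX Flush; mem=65
  op24 P1: store L4 := 99 → I/M on L4; bus BusRdX Flush; mem=83
  op25 P0: load  L3 → M/I on L3; bus (none); mem=65
  op26 P0: store L4 := 48 → M/I on L4; bus BusRdX Flush; mem=99
  op27 P1: load  L3 → S/S on L3; bus BusRd Flush; mem=21
  op28 P1: load  L3 → S/S on L3; bus (none); mem=21
  op29 P0: load  L0 → S/S on L0; bus (none); mem=33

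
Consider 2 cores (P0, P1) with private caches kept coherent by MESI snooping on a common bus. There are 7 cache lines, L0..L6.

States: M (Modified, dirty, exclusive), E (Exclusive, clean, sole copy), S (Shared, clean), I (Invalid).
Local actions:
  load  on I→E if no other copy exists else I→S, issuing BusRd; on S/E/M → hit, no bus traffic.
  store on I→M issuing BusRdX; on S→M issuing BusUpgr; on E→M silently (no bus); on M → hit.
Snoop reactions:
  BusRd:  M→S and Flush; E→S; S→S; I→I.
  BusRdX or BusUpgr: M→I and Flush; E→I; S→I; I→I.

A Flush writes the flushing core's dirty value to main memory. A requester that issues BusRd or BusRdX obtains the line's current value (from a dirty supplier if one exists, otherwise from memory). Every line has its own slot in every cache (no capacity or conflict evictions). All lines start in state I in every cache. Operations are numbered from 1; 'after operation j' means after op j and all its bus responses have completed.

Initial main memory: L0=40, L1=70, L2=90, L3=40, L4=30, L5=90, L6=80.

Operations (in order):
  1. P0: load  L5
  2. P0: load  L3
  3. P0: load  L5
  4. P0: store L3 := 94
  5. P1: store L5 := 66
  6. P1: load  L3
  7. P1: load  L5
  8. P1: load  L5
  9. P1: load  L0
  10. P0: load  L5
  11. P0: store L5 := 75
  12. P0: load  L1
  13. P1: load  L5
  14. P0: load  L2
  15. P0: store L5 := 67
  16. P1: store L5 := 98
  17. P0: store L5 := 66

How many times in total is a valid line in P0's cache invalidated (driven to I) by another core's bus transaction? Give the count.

[1] P0: load  L5 | P0:E(90), P1:I | bus: BusRd
[2] P0: load  L3 | P0:E(40), P1:I | bus: BusRd
[3] P0: load  L5 | P0:E(90), P1:I | bus: none
[4] P0: store L3 := 94 | P0:M(94), P1:I | bus: none
[5] P1: store L5 := 66 | P0:I, P1:M(66) | bus: BusRdX
[6] P1: load  L3 | P0:S(94), P1:S(94) | bus: BusRd,Flush
[7] P1: load  L5 | P0:I, P1:M(66) | bus: none
[8] P1: load  L5 | P0:I, P1:M(66) | bus: none
[9] P1: load  L0 | P0:I, P1:E(40) | bus: BusRd
[10] P0: load  L5 | P0:S(66), P1:S(66) | bus: BusRd,Flush
[11] P0: store L5 := 75 | P0:M(75), P1:I | bus: BusUpgr
[12] P0: load  L1 | P0:E(70), P1:I | bus: BusRd
[13] P1: load  L5 | P0:S(75), P1:S(75) | bus: BusRd,Flush
[14] P0: load  L2 | P0:E(90), P1:I | bus: BusRd
[15] P0: store L5 := 67 | P0:M(67), P1:I | bus: BusUpgr
[16] P1: store L5 := 98 | P0:I, P1:M(98) | bus: BusRdX,Flush
[17] P0: store L5 := 66 | P0:M(66), P1:I | bus: BusRdX,Flush

invalidations = 2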